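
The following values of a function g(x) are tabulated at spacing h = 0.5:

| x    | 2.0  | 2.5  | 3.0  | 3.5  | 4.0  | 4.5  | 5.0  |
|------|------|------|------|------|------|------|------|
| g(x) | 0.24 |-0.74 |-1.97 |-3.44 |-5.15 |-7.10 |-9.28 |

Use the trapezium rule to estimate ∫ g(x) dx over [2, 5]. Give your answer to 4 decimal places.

-11.4600

h = 0.5, n = 6.
(h/2)·[y₀ + 2y₁ + 2y₂ + 2y₃ + 2y₄ + 2y₅ + y₆] = 0.25·(-45.84) = -11.4600.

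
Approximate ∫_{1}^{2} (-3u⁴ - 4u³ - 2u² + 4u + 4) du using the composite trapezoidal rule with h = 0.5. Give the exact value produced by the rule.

-30.84375

h = (2 − 1)/2 = 0.5.
Nodes u₀,…,u₂ = 1, 1.5, 2.
f(u) = -3u⁴ - 4u³ - 2u² + 4u + 4: f₀=-1, f₁=-23.1875, f₂=-76.
(h/2)·[f₀ + 2f₁ + f₂] = 0.25·(-123.375) = -30.84375.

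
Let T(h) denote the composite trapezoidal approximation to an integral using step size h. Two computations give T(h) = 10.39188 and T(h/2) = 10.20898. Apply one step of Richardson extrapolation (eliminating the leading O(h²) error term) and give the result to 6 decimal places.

10.148013

R = (4·T(h/2) − T(h)) / 3 = (4·10.20898 − 10.39188)/3 = (30.44404)/3 = 10.148013.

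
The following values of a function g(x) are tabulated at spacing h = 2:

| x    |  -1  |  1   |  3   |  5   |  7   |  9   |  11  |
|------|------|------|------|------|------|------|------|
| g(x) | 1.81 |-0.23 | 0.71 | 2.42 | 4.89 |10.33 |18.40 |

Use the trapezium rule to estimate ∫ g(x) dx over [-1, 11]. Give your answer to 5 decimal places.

56.45000

h = 2, n = 6.
(h/2)·[y₀ + 2y₁ + 2y₂ + 2y₃ + 2y₄ + 2y₅ + y₆] = 1·(56.45) = 56.45000.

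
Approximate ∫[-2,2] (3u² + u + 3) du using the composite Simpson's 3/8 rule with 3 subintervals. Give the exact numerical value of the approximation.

h = (2 − (-2))/3 = 1.333333.
Nodes u₀,…,u₃ = -2, -0.666667, 0.666667, 2.
f(u) = 3u² + u + 3: f₀=13, f₁=3.666667, f₂=5, f₃=17.
(3h/8)·[f₀ + 3f₁ + 3f₂ + f₃] = 0.5·(56) = 28.

28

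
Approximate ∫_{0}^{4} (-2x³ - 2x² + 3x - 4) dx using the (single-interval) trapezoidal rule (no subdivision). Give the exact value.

T = (b−a)/2 · [f(0) + f(4)] = 2·[(-4) + (-152)] = -312.

-312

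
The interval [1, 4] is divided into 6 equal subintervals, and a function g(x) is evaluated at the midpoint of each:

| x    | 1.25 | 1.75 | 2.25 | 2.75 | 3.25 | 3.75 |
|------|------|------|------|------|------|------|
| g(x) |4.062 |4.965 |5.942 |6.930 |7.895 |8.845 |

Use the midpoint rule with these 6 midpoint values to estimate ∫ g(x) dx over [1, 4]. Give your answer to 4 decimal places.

h = 0.5, n = 6.
h·[y(m₁) + y(m₂) + y(m₃) + y(m₄) + y(m₅) + y(m₆)] = 0.5·(38.639) = 19.3195.

19.3195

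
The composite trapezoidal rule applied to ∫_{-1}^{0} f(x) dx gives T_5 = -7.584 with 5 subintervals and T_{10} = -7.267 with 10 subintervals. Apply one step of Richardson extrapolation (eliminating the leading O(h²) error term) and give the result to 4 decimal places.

-7.1613

R = (4·T_{10} − T_5) / 3 = (4·(-7.267) − (-7.584))/3 = (-21.484)/3 = -7.1613.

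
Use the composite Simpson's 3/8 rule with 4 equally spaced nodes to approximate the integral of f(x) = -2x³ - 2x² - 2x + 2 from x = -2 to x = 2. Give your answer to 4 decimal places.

-2.6667

h = (2 − (-2))/3 = 1.333333.
Nodes x₀,…,x₃ = -2, -0.666667, 0.666667, 2.
f(x) = -2x³ - 2x² - 2x + 2: f₀=14, f₁=3.037037, f₂=-0.814815, f₃=-26.
(3h/8)·[f₀ + 3f₁ + 3f₂ + f₃] = 0.5·(-5.333333) = -2.6667.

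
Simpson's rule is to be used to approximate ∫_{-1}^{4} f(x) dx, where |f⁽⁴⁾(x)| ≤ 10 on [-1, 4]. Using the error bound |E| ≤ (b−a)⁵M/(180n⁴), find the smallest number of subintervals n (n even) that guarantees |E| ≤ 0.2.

6

Need 31250/(180n⁴) ≤ 0.2.
n⁴ ≥ 31250/(180·0.2) = 868.056 ⇒ n ≥ 5.4280, so the smallest even n is 6. (n must be even for Simpson's rule.)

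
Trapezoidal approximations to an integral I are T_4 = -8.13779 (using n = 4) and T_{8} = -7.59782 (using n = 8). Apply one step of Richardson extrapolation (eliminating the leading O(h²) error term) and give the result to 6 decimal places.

R = (4·T_{8} − T_4) / 3 = (4·(-7.59782) − (-8.13779))/3 = (-22.25349)/3 = -7.417830.

-7.417830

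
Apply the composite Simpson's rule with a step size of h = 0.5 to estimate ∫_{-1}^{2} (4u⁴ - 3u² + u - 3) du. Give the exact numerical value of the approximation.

h = (2 − (-1))/6 = 0.5.
Nodes u₀,…,u₆ = -1, -0.5, 0, 0.5, 1, 1.5, 2.
f(u) = 4u⁴ - 3u² + u - 3: f₀=-3, f₁=-4, f₂=-3, f₃=-3, f₄=-1, f₅=12, f₆=51.
(h/3)·[f₀ + 4f₁ + 2f₂ + 4f₃ + 2f₄ + 4f₅ + f₆] = 0.166667·(60) = 10.

10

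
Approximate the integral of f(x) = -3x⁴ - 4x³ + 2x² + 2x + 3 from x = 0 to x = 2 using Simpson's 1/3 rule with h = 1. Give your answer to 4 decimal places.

h = (2 − 0)/2 = 1.
Nodes x₀,…,x₂ = 0, 1, 2.
f(x) = -3x⁴ - 4x³ + 2x² + 2x + 3: f₀=3, f₁=0, f₂=-65.
(h/3)·[f₀ + 4f₁ + f₂] = 0.333333·(-62) = -20.6667.

-20.6667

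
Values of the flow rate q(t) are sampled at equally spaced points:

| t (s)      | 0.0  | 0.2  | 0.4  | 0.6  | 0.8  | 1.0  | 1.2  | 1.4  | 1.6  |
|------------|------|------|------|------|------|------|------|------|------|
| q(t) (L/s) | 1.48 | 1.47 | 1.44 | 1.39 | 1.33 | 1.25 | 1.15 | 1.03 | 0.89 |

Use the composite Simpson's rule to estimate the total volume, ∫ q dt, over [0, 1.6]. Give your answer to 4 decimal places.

h = 0.2, n = 8.
(h/3)·[y₀ + 4y₁ + 2y₂ + 4y₃ + 2y₄ + 4y₅ + 2y₆ + 4y₇ + y₈] = 0.066667·(30.77) = 2.0513.

2.0513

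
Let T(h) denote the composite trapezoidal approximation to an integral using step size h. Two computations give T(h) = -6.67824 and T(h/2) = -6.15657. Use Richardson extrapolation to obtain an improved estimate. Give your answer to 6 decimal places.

R = (4·T(h/2) − T(h)) / 3 = (4·(-6.15657) − (-6.67824))/3 = (-17.94804)/3 = -5.982680.

-5.982680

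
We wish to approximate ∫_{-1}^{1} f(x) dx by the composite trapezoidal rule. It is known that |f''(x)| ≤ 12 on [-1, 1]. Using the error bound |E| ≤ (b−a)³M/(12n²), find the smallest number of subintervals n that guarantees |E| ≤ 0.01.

Need 96/(12n²) ≤ 0.01.
n² ≥ 96/(12·0.01) = 800 ⇒ n ≥ 28.2843, so the smallest n is 29.

29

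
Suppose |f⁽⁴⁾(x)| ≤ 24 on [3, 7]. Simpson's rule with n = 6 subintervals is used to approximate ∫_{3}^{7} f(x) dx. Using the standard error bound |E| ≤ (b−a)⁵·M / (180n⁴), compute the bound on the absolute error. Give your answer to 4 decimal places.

0.1053

|E| ≤ (4)⁵·24 / (180·6⁴) = 24576/233280 = 0.1053.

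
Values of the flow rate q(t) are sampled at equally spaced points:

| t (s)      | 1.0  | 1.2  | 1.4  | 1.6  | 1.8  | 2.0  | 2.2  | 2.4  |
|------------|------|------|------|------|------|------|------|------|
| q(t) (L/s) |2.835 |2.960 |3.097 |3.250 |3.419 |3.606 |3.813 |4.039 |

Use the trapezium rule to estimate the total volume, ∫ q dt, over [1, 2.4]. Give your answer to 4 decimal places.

h = 0.2, n = 7.
(h/2)·[y₀ + 2y₁ + 2y₂ + 2y₃ + 2y₄ + 2y₅ + 2y₆ + y₇] = 0.1·(47.164) = 4.7164.

4.7164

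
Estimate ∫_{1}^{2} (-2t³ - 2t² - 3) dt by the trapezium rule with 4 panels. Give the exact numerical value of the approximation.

h = (2 − 1)/4 = 0.25.
Nodes t₀,…,t₄ = 1, 1.25, 1.5, 1.75, 2.
f(t) = -2t³ - 2t² - 3: f₀=-7, f₁=-10.03125, f₂=-14.25, f₃=-19.84375, f₄=-27.
(h/2)·[f₀ + 2f₁ + 2f₂ + 2f₃ + f₄] = 0.125·(-122.25) = -15.28125.

-15.28125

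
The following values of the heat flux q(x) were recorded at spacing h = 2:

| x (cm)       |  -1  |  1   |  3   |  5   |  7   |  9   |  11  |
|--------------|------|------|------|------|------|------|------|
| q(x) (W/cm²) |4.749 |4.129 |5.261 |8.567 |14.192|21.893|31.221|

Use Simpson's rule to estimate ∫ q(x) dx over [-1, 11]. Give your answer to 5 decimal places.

142.15467

h = 2, n = 6.
(h/3)·[y₀ + 4y₁ + 2y₂ + 4y₃ + 2y₄ + 4y₅ + y₆] = 0.666667·(213.232) = 142.15467.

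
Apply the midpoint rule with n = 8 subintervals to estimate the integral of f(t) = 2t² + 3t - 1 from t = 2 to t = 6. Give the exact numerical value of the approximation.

h = (6 − 2)/8 = 0.5.
Midpoints m₁,…,m₈ = 2.25, 2.75, 3.25, 3.75, 4.25, 4.75, 5.25, 5.75.
f(m₁)=15.875, f(m₂)=22.375, f(m₃)=29.875, f(m₄)=38.375, f(m₅)=47.875, f(m₆)=58.375, f(m₇)=69.875, f(m₈)=82.375.
h·[f(m₁) + f(m₂) + f(m₃) + f(m₄) + f(m₅) + f(m₆) + f(m₇) + f(m₈)] = 0.5·(365) = 182.5.

182.5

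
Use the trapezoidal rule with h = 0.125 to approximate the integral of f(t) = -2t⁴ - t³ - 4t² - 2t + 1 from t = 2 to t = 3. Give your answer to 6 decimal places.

-130.211182

h = (3 − 2)/8 = 0.125.
Nodes t₀,…,t₈ = 2, 2.125, 2.25, 2.375, 2.5, 2.625, 2.75, 2.875, 3.
f(t) = -2t⁴ - t³ - 4t² - 2t + 1: f₀=-59, f₁=-71.68994140625, f₂=-86.3984375, f₃=-103.34228515625, f₄=-122.75, f₅=-144.86181640625, f₆=-169.9296875, f₇=-198.21728515625, f₈=-230.
(h/2)·[f₀ + 2f₁ + 2f₂ + 2f₃ + 2f₄ + 2f₅ + 2f₆ + 2f₇ + f₈] = 0.0625·(-2083.37890625) = -130.211182.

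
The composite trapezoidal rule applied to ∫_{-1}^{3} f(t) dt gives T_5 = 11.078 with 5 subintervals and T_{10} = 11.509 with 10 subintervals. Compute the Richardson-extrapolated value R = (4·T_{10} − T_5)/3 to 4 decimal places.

R = (4·T_{10} − T_5) / 3 = (4·11.509 − 11.078)/3 = (34.958)/3 = 11.6527.

11.6527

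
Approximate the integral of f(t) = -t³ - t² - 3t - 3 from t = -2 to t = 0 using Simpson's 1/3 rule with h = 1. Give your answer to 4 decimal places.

1.3333

h = (0 − (-2))/2 = 1.
Nodes t₀,…,t₂ = -2, -1, 0.
f(t) = -t³ - t² - 3t - 3: f₀=7, f₁=0, f₂=-3.
(h/3)·[f₀ + 4f₁ + f₂] = 0.333333·(4) = 1.3333.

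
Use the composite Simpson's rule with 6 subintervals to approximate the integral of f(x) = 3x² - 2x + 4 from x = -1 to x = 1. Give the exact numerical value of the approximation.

h = (1 − (-1))/6 = 0.333333.
Nodes x₀,…,x₆ = -1, -0.666667, -0.333333, 0, 0.333333, 0.666667, 1.
f(x) = 3x² - 2x + 4: f₀=9, f₁=6.666667, f₂=5, f₃=4, f₄=3.666667, f₅=4, f₆=5.
(h/3)·[f₀ + 4f₁ + 2f₂ + 4f₃ + 2f₄ + 4f₅ + f₆] = 0.111111·(90) = 10.

10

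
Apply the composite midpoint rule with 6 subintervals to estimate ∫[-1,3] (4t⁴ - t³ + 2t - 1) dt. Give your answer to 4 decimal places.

h = (3 − (-1))/6 = 0.666667.
Midpoints m₁,…,m₆ = -0.666667, 0, 0.666667, 1.333333, 2, 2.666667.
f(m₁)=-1.246914, f(m₂)=-1, f(m₃)=0.827160, f(m₄)=11.938272, f(m₅)=59, f(m₆)=187.641975.
h·[f(m₁) + f(m₂) + f(m₃) + f(m₄) + f(m₅) + f(m₆)] = 0.666667·(257.160494) = 171.4403.

171.4403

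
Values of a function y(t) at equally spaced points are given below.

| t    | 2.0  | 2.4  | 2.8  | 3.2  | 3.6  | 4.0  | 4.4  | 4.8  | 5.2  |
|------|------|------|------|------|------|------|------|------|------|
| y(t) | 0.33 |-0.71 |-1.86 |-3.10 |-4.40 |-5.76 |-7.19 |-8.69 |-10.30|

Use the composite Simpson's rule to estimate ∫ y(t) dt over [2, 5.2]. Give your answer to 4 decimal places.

h = 0.4, n = 8.
(h/3)·[y₀ + 4y₁ + 2y₂ + 4y₃ + 2y₄ + 4y₅ + 2y₆ + 4y₇ + y₈] = 0.133333·(-109.91) = -14.6547.

-14.6547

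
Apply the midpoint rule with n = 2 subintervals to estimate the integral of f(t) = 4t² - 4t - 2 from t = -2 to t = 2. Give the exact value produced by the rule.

h = (2 − (-2))/2 = 2.
Midpoints m₁,…,m₂ = -1, 1.
f(m₁)=6, f(m₂)=-2.
h·[f(m₁) + f(m₂)] = 2·(4) = 8.

8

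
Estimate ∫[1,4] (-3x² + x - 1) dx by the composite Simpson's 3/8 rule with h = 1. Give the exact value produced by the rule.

h = (4 − 1)/3 = 1.
Nodes x₀,…,x₃ = 1, 2, 3, 4.
f(x) = -3x² + x - 1: f₀=-3, f₁=-11, f₂=-25, f₃=-45.
(3h/8)·[f₀ + 3f₁ + 3f₂ + f₃] = 0.375·(-156) = -58.5.

-58.5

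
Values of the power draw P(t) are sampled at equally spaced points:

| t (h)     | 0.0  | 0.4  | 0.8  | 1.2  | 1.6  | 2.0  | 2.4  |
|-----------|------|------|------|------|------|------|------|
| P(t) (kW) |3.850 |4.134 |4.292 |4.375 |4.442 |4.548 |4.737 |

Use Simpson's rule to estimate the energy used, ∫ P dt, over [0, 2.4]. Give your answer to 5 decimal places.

h = 0.4, n = 6.
(h/3)·[y₀ + 4y₁ + 2y₂ + 4y₃ + 2y₄ + 4y₅ + y₆] = 0.133333·(78.283) = 10.43773.

10.43773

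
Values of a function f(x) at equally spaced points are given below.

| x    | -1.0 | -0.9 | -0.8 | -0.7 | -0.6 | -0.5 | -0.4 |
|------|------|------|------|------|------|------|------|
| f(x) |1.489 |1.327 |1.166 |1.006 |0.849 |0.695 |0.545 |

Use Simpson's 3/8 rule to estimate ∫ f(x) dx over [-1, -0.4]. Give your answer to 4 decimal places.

h = 0.1, n = 6.
(3h/8)·[y₀ + 3y₁ + 3y₂ + 2y₃ + 3y₄ + 3y₅ + y₆] = 0.0375·(16.157) = 0.6059.

0.6059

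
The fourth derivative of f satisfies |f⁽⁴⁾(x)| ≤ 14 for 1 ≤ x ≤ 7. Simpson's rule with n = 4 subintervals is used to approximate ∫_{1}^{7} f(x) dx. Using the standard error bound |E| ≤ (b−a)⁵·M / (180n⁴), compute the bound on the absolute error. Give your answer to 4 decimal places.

2.3625

|E| ≤ (6)⁵·14 / (180·4⁴) = 108864/46080 = 2.3625.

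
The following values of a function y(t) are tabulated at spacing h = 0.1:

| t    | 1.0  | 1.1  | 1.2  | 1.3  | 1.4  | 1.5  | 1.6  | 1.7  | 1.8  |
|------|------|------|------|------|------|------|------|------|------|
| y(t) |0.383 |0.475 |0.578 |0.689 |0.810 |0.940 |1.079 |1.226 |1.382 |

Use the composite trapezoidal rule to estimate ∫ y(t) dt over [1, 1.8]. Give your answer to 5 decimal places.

h = 0.1, n = 8.
(h/2)·[y₀ + 2y₁ + 2y₂ + 2y₃ + 2y₄ + 2y₅ + 2y₆ + 2y₇ + y₈] = 0.05·(13.359) = 0.66795.

0.66795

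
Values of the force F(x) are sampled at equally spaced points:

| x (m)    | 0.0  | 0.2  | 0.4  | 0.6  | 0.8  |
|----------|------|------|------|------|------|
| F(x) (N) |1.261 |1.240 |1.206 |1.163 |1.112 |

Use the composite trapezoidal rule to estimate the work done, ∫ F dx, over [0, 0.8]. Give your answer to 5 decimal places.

0.95910

h = 0.2, n = 4.
(h/2)·[y₀ + 2y₁ + 2y₂ + 2y₃ + y₄] = 0.1·(9.591) = 0.95910.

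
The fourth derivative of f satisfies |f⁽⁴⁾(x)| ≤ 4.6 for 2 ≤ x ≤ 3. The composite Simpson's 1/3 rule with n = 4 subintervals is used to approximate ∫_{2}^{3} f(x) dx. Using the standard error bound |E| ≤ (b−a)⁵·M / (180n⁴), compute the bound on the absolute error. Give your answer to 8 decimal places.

0.00009983

|E| ≤ (1)⁵·4.6 / (180·4⁴) = 4.6/46080 = 0.00009983.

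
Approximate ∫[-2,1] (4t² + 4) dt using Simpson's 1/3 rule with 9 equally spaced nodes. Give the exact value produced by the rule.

h = (1 − (-2))/8 = 0.375.
Nodes t₀,…,t₈ = -2, -1.625, -1.25, -0.875, -0.5, -0.125, 0.25, 0.625, 1.
f(t) = 4t² + 4: f₀=20, f₁=14.5625, f₂=10.25, f₃=7.0625, f₄=5, f₅=4.0625, f₆=4.25, f₇=5.5625, f₈=8.
(h/3)·[f₀ + 4f₁ + 2f₂ + 4f₃ + 2f₄ + 4f₅ + 2f₆ + 4f₇ + f₈] = 0.125·(192) = 24.

24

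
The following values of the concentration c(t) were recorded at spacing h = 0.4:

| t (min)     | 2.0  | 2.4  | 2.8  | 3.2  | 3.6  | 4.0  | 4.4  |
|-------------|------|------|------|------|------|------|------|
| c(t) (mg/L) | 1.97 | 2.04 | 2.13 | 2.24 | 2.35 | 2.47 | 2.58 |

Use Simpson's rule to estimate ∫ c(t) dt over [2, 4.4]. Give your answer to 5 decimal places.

h = 0.4, n = 6.
(h/3)·[y₀ + 4y₁ + 2y₂ + 4y₃ + 2y₄ + 4y₅ + y₆] = 0.133333·(40.51) = 5.40133.

5.40133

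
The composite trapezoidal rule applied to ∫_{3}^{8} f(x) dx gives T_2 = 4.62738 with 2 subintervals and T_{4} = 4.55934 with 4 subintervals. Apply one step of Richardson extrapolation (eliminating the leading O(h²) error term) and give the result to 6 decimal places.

4.536660

R = (4·T_{4} − T_2) / 3 = (4·4.55934 − 4.62738)/3 = (13.60998)/3 = 4.536660.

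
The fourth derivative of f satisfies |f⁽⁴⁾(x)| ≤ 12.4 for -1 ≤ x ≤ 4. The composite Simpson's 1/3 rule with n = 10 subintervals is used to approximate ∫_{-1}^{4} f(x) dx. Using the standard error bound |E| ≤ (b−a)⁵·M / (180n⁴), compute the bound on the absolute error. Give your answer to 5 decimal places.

|E| ≤ (5)⁵·12.4 / (180·10⁴) = 38750/1800000 = 0.02153.

0.02153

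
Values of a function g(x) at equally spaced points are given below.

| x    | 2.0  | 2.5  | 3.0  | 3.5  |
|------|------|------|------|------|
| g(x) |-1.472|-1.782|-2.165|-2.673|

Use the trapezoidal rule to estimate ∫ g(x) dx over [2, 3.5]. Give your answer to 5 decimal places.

-3.00975

h = 0.5, n = 3.
(h/2)·[y₀ + 2y₁ + 2y₂ + y₃] = 0.25·(-12.039) = -3.00975.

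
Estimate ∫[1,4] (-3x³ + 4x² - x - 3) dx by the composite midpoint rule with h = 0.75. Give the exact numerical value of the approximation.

-121.1484375

h = (4 − 1)/4 = 0.75.
Midpoints m₁,…,m₄ = 1.375, 2.125, 2.875, 3.625.
f(m₁)=-4.611328125, f(m₂)=-15.849609375, f(m₃)=-44.103515625, f(m₄)=-96.966796875.
h·[f(m₁) + f(m₂) + f(m₃) + f(m₄)] = 0.75·(-161.53125) = -121.1484375.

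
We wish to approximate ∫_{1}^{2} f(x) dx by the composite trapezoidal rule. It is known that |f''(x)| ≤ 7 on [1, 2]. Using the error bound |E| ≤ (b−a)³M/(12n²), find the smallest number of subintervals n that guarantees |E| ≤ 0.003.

Need 7/(12n²) ≤ 0.003.
n² ≥ 7/(12·0.003) = 194.444 ⇒ n ≥ 13.9443, so the smallest n is 14.

14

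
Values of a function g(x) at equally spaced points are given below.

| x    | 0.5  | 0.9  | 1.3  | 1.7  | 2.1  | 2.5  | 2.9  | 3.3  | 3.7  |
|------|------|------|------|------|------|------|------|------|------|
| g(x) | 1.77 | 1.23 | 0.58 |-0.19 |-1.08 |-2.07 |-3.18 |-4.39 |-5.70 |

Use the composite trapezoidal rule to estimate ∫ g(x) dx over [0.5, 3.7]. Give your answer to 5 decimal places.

h = 0.4, n = 8.
(h/2)·[y₀ + 2y₁ + 2y₂ + 2y₃ + 2y₄ + 2y₅ + 2y₆ + 2y₇ + y₈] = 0.2·(-22.13) = -4.42600.

-4.42600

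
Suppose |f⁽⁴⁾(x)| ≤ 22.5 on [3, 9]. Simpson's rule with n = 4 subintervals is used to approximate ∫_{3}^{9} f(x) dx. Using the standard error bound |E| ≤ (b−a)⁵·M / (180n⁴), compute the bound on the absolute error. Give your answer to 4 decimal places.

|E| ≤ (6)⁵·22.5 / (180·4⁴) = 174960/46080 = 3.7969.

3.7969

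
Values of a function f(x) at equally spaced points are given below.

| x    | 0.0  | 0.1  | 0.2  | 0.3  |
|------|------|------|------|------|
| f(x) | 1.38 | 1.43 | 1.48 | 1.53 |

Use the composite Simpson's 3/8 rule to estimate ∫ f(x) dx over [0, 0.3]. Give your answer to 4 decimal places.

h = 0.1, n = 3.
(3h/8)·[y₀ + 3y₁ + 3y₂ + y₃] = 0.0375·(11.64) = 0.4365.

0.4365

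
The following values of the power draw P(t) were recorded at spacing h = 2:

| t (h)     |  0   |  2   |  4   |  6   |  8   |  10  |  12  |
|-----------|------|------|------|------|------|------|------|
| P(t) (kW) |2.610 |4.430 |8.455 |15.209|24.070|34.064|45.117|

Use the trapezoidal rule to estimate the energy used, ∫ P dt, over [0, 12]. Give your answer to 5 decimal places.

220.18300

h = 2, n = 6.
(h/2)·[y₀ + 2y₁ + 2y₂ + 2y₃ + 2y₄ + 2y₅ + y₆] = 1·(220.183) = 220.18300.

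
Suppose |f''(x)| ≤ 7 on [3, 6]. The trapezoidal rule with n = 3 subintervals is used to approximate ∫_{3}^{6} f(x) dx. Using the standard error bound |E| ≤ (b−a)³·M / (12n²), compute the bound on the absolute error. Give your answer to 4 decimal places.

|E| ≤ (3)³·7 / (12·3²) = 189/108 = 1.7500.

1.7500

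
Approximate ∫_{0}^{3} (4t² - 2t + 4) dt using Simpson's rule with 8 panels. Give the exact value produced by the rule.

h = (3 − 0)/8 = 0.375.
Nodes t₀,…,t₈ = 0, 0.375, 0.75, 1.125, 1.5, 1.875, 2.25, 2.625, 3.
f(t) = 4t² - 2t + 4: f₀=4, f₁=3.8125, f₂=4.75, f₃=6.8125, f₄=10, f₅=14.3125, f₆=19.75, f₇=26.3125, f₈=34.
(h/3)·[f₀ + 4f₁ + 2f₂ + 4f₃ + 2f₄ + 4f₅ + 2f₆ + 4f₇ + f₈] = 0.125·(312) = 39.

39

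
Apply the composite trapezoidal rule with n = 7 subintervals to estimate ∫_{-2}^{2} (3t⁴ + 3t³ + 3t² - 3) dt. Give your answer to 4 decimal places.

48.2349

h = (2 − (-2))/7 = 0.571429.
Nodes t₀,…,t₇ = -2, -1.428571, -0.857143, -0.285714, 0.285714, 0.857143, 1.428571, 2.
f(t) = 3t⁴ + 3t³ + 3t² - 3: f₀=33, f₁=6.870887, f₂=-1.065806, f₃=-2.805081, f₄=-2.665140, f₅=2.712620, f₆=24.363599, f₇=81.
(h/2)·[f₀ + 2f₁ + 2f₂ + 2f₃ + 2f₄ + 2f₅ + 2f₆ + f₇] = 0.285714·(168.822157) = 48.2349.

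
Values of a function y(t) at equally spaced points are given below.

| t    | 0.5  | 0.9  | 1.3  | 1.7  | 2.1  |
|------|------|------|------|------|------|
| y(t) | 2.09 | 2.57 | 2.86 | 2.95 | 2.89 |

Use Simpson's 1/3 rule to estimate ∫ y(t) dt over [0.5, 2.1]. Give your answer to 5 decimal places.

h = 0.4, n = 4.
(h/3)·[y₀ + 4y₁ + 2y₂ + 4y₃ + y₄] = 0.133333·(32.78) = 4.37067.

4.37067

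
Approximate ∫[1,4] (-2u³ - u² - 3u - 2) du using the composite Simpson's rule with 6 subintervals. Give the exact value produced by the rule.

-177

h = (4 − 1)/6 = 0.5.
Nodes u₀,…,u₆ = 1, 1.5, 2, 2.5, 3, 3.5, 4.
f(u) = -2u³ - u² - 3u - 2: f₀=-8, f₁=-15.5, f₂=-28, f₃=-47, f₄=-74, f₅=-110.5, f₆=-158.
(h/3)·[f₀ + 4f₁ + 2f₂ + 4f₃ + 2f₄ + 4f₅ + f₆] = 0.166667·(-1062) = -177.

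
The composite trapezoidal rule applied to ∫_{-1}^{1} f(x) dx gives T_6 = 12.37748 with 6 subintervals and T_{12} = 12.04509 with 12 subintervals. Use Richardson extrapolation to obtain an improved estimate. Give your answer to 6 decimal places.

11.934293

R = (4·T_{12} − T_6) / 3 = (4·12.04509 − 12.37748)/3 = (35.80288)/3 = 11.934293.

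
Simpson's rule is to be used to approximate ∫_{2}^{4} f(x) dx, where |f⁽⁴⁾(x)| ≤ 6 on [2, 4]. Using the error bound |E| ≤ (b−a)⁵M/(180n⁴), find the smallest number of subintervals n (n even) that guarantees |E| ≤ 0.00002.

16

Need 192/(180n⁴) ≤ 0.00002.
n⁴ ≥ 192/(180·0.00002) = 53333.3 ⇒ n ≥ 15.1967, so the smallest even n is 16. (n must be even for Simpson's rule.)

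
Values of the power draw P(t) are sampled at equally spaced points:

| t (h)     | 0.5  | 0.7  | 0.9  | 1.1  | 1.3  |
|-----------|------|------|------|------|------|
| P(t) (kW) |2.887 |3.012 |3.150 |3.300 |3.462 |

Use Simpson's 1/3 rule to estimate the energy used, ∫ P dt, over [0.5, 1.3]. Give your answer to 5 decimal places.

h = 0.2, n = 4.
(h/3)·[y₀ + 4y₁ + 2y₂ + 4y₃ + y₄] = 0.066667·(37.897) = 2.52647.

2.52647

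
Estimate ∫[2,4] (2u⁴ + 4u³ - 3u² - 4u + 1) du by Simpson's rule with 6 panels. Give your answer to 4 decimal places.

558.8066

h = (4 − 2)/6 = 0.333333.
Nodes u₀,…,u₆ = 2, 2.333333, 2.666667, 3, 3.333333, 3.666667, 4.
f(u) = 2u⁴ + 4u³ - 3u² - 4u + 1: f₀=45, f₁=85.432099, f₂=145.987654, f₃=232, f₄=349.395062, f₅=504.691358, f₆=705.
(h/3)·[f₀ + 4f₁ + 2f₂ + 4f₃ + 2f₄ + 4f₅ + f₆] = 0.111111·(5029.259259) = 558.8066.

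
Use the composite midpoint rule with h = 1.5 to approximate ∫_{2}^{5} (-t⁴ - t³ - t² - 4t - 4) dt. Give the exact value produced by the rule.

h = (5 − 2)/2 = 1.5.
Midpoints m₁,…,m₂ = 2.75, 4.25.
f(m₁)=-100.55078125, f(m₂)=-442.08203125.
h·[f(m₁) + f(m₂)] = 1.5·(-542.6328125) = -813.94921875.

-813.94921875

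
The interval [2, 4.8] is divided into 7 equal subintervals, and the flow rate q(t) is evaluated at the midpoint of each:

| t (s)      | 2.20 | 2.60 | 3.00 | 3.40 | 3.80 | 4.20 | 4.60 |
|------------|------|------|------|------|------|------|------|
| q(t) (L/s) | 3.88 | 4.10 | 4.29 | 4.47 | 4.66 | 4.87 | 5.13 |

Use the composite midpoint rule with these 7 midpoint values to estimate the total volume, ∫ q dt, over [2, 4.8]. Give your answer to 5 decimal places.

12.56000

h = 0.4, n = 7.
h·[y(m₁) + y(m₂) + y(m₃) + y(m₄) + y(m₅) + y(m₆) + y(m₇)] = 0.4·(31.40) = 12.56000.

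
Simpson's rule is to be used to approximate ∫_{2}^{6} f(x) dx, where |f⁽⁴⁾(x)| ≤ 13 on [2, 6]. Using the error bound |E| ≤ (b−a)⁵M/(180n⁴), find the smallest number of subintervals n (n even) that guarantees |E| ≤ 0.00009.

32

Need 13312/(180n⁴) ≤ 0.00009.
n⁴ ≥ 13312/(180·0.00009) = 821728 ⇒ n ≥ 30.1080, so the smallest even n is 32. (n must be even for Simpson's rule.)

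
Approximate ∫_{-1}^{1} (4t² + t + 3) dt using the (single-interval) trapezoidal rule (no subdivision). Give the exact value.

T = (b−a)/2 · [f(-1) + f(1)] = 1·[6 + 8] = 14.

14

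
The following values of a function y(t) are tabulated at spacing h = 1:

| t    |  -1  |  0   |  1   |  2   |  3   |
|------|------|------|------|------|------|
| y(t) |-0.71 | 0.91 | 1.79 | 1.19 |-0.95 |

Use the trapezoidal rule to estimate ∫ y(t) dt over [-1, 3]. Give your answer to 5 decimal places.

3.06000

h = 1, n = 4.
(h/2)·[y₀ + 2y₁ + 2y₂ + 2y₃ + y₄] = 0.5·(6.12) = 3.06000.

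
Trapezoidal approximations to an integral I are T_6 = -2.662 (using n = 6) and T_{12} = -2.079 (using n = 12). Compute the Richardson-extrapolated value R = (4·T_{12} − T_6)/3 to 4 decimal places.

-1.8847

R = (4·T_{12} − T_6) / 3 = (4·(-2.079) − (-2.662))/3 = (-5.654)/3 = -1.8847.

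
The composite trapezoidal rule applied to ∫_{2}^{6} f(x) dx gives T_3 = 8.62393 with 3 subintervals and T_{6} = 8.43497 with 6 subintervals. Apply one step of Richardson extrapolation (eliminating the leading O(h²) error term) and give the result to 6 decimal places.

R = (4·T_{6} − T_3) / 3 = (4·8.43497 − 8.62393)/3 = (25.11595)/3 = 8.371983.

8.371983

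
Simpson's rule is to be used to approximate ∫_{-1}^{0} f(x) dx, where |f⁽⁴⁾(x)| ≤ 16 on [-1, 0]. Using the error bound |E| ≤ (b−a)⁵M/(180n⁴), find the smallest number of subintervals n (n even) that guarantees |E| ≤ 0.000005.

Need 16/(180n⁴) ≤ 0.000005.
n⁴ ≥ 16/(180·0.000005) = 17777.8 ⇒ n ≥ 11.5470, so the smallest even n is 12. (n must be even for Simpson's rule.)

12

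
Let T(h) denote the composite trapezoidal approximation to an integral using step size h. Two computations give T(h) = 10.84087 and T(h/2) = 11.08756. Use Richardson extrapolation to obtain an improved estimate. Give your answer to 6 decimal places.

11.169790

R = (4·T(h/2) − T(h)) / 3 = (4·11.08756 − 10.84087)/3 = (33.50937)/3 = 11.169790.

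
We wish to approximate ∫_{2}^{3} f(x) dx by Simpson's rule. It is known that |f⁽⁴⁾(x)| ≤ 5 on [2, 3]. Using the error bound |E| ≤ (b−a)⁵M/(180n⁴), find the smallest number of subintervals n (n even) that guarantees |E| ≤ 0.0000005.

16

Need 5/(180n⁴) ≤ 0.0000005.
n⁴ ≥ 5/(180·0.0000005) = 55555.6 ⇒ n ≥ 15.3526, so the smallest even n is 16. (n must be even for Simpson's rule.)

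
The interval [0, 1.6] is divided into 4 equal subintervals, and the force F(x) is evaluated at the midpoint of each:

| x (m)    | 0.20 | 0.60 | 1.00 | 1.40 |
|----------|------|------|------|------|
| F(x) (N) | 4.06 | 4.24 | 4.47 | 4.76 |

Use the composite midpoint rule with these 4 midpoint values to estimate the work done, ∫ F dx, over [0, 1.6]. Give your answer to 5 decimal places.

h = 0.4, n = 4.
h·[y(m₁) + y(m₂) + y(m₃) + y(m₄)] = 0.4·(17.53) = 7.01200.

7.01200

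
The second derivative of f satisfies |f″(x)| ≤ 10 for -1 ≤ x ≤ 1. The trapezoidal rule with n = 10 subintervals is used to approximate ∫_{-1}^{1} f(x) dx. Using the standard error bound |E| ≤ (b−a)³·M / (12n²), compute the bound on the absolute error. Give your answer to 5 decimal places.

|E| ≤ (2)³·10 / (12·10²) = 80/1200 = 0.06667.

0.06667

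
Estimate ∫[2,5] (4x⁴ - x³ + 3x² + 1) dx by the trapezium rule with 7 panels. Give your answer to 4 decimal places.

2470.1008

h = (5 − 2)/7 = 0.428571.
Nodes x₀,…,x₇ = 2, 2.428571, 2.857143, 3.285714, 3.714286, 4.142857, 4.571429, 5.
f(x) = 4x⁴ - x³ + 3x² + 1: f₀=69, f₁=143.513953, f₂=268.721783, f₃=464.122865, f₄=752.455227, f₅=1159.695544, f₆=1715.059142, f₇=2451.
(h/2)·[f₀ + 2f₁ + 2f₂ + 2f₃ + 2f₄ + 2f₅ + 2f₆ + f₇] = 0.214286·(11527.137026) = 2470.1008.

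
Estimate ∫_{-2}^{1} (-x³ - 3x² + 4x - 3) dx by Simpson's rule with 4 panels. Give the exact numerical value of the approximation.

h = (1 − (-2))/4 = 0.75.
Nodes x₀,…,x₄ = -2, -1.25, -0.5, 0.25, 1.
f(x) = -x³ - 3x² + 4x - 3: f₀=-15, f₁=-10.734375, f₂=-5.625, f₃=-2.203125, f₄=-3.
(h/3)·[f₀ + 4f₁ + 2f₂ + 4f₃ + f₄] = 0.25·(-81) = -20.25.

-20.25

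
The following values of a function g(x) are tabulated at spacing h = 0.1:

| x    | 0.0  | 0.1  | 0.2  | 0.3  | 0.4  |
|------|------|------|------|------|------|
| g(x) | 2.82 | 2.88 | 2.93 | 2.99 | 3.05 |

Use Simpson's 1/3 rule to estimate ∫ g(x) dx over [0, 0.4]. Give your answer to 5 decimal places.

1.17367

h = 0.1, n = 4.
(h/3)·[y₀ + 4y₁ + 2y₂ + 4y₃ + y₄] = 0.033333·(35.21) = 1.17367.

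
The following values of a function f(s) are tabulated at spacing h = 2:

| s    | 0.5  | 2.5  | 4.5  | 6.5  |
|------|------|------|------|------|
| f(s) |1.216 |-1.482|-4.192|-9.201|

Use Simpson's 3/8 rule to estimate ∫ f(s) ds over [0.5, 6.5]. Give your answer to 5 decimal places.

h = 2, n = 3.
(3h/8)·[y₀ + 3y₁ + 3y₂ + y₃] = 0.75·(-25.007) = -18.75525.

-18.75525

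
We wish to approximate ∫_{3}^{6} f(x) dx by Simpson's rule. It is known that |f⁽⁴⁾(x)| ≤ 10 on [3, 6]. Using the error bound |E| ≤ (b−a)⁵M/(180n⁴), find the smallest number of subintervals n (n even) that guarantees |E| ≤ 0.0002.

18

Need 2430/(180n⁴) ≤ 0.0002.
n⁴ ≥ 2430/(180·0.0002) = 67500 ⇒ n ≥ 16.1185, so the smallest even n is 18. (n must be even for Simpson's rule.)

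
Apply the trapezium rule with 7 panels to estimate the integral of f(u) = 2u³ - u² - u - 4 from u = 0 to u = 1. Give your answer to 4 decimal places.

-4.3265

h = (1 − 0)/7 = 0.142857.
Nodes u₀,…,u₇ = 0, 0.142857, 0.285714, 0.428571, 0.571429, 0.714286, 0.857143, 1.
f(u) = 2u³ - u² - u - 4: f₀=-4, f₁=-4.157434, f₂=-4.320700, f₃=-4.454810, f₄=-4.524781, f₅=-4.495627, f₆=-4.332362, f₇=-4.
(h/2)·[f₀ + 2f₁ + 2f₂ + 2f₃ + 2f₄ + 2f₅ + 2f₆ + f₇] = 0.071429·(-60.571429) = -4.3265.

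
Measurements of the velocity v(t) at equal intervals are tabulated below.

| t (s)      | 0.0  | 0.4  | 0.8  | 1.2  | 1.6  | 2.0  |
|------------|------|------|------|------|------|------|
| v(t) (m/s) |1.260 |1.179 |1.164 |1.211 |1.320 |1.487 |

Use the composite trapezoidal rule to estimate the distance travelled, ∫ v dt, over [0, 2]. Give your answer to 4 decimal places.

h = 0.4, n = 5.
(h/2)·[y₀ + 2y₁ + 2y₂ + 2y₃ + 2y₄ + y₅] = 0.2·(12.495) = 2.4990.

2.4990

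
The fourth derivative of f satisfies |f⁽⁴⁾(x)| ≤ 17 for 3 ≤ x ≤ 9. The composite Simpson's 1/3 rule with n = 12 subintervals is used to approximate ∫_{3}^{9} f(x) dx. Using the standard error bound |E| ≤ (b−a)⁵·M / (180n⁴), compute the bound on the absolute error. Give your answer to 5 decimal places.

0.03542

|E| ≤ (6)⁵·17 / (180·12⁴) = 132192/3732480 = 0.03542.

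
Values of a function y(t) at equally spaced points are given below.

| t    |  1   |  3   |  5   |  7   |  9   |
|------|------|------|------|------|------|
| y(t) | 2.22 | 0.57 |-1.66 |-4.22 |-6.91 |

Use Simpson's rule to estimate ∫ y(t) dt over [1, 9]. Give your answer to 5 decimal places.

-15.07333

h = 2, n = 4.
(h/3)·[y₀ + 4y₁ + 2y₂ + 4y₃ + y₄] = 0.666667·(-22.61) = -15.07333.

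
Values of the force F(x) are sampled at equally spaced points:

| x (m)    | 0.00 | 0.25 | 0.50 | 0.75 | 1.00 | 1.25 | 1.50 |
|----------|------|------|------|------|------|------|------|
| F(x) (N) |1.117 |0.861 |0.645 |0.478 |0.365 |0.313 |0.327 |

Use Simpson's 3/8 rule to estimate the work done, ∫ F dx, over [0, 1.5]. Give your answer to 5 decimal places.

h = 0.25, n = 6.
(3h/8)·[y₀ + 3y₁ + 3y₂ + 2y₃ + 3y₄ + 3y₅ + y₆] = 0.09375·(8.952) = 0.83925.

0.83925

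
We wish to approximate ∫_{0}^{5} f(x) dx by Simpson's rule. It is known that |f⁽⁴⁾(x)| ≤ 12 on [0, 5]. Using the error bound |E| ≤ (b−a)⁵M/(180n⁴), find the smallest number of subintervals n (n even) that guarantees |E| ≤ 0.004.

Need 37500/(180n⁴) ≤ 0.004.
n⁴ ≥ 37500/(180·0.004) = 52083.3 ⇒ n ≥ 15.1069, so the smallest even n is 16. (n must be even for Simpson's rule.)

16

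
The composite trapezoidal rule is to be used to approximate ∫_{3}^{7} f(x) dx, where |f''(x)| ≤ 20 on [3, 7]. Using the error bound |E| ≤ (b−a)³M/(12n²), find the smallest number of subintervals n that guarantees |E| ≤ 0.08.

Need 1280/(12n²) ≤ 0.08.
n² ≥ 1280/(12·0.08) = 1333.33 ⇒ n ≥ 36.5148, so the smallest n is 37.

37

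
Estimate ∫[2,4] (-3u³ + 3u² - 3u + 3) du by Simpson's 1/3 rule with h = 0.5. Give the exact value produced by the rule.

h = (4 − 2)/4 = 0.5.
Nodes u₀,…,u₄ = 2, 2.5, 3, 3.5, 4.
f(u) = -3u³ + 3u² - 3u + 3: f₀=-15, f₁=-32.625, f₂=-60, f₃=-99.375, f₄=-153.
(h/3)·[f₀ + 4f₁ + 2f₂ + 4f₃ + f₄] = 0.166667·(-816) = -136.

-136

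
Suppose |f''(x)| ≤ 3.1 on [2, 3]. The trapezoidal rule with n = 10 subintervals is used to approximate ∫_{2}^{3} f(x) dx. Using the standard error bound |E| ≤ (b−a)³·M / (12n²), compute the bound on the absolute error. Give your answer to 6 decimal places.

|E| ≤ (1)³·3.1 / (12·10²) = 3.1/1200 = 0.002583.

0.002583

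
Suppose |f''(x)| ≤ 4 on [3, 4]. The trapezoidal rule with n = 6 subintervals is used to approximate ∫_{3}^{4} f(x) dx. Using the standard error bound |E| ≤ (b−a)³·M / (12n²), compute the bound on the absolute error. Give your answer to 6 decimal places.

0.009259

|E| ≤ (1)³·4 / (12·6²) = 4/432 = 0.009259.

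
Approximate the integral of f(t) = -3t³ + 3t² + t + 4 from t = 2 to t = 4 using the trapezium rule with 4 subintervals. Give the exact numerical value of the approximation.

-112

h = (4 − 2)/4 = 0.5.
Nodes t₀,…,t₄ = 2, 2.5, 3, 3.5, 4.
f(t) = -3t³ + 3t² + t + 4: f₀=-6, f₁=-21.625, f₂=-47, f₃=-84.375, f₄=-136.
(h/2)·[f₀ + 2f₁ + 2f₂ + 2f₃ + f₄] = 0.25·(-448) = -112.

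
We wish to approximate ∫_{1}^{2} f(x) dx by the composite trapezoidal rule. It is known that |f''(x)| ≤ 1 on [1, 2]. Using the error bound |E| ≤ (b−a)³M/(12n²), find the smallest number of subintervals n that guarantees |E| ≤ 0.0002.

21

Need 1/(12n²) ≤ 0.0002.
n² ≥ 1/(12·0.0002) = 416.667 ⇒ n ≥ 20.4124, so the smallest n is 21.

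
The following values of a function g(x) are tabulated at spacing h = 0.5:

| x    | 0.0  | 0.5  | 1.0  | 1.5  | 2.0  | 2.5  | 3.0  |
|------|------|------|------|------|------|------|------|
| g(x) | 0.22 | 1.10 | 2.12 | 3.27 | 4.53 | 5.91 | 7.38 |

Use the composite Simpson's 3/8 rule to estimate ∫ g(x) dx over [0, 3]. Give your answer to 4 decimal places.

h = 0.5, n = 6.
(3h/8)·[y₀ + 3y₁ + 3y₂ + 2y₃ + 3y₄ + 3y₅ + y₆] = 0.1875·(55.12) = 10.3350.

10.3350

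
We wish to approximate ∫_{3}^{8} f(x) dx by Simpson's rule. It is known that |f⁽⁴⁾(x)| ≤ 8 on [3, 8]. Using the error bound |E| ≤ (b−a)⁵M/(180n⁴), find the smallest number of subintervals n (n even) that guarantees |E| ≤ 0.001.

20

Need 25000/(180n⁴) ≤ 0.001.
n⁴ ≥ 25000/(180·0.001) = 138889 ⇒ n ≥ 19.3049, so the smallest even n is 20. (n must be even for Simpson's rule.)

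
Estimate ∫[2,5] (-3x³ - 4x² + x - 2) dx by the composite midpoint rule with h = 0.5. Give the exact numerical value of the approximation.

h = (5 − 2)/6 = 0.5.
Midpoints m₁,…,m₆ = 2.25, 2.75, 3.25, 3.75, 4.25, 4.75.
f(m₁)=-54.171875, f(m₂)=-91.890625, f(m₃)=-143.984375, f(m₄)=-212.703125, f(m₅)=-300.296875, f(m₆)=-409.015625.
h·[f(m₁) + f(m₂) + f(m₃) + f(m₄) + f(m₅) + f(m₆)] = 0.5·(-1212.0625) = -606.03125.

-606.03125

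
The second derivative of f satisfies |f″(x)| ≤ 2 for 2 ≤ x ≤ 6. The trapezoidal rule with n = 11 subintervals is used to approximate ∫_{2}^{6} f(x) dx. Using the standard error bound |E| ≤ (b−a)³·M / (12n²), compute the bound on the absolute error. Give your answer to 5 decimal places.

0.08815

|E| ≤ (4)³·2 / (12·11²) = 128/1452 = 0.08815.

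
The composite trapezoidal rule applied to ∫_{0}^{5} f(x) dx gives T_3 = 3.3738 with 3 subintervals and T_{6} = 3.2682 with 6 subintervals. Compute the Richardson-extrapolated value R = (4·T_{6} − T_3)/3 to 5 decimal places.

3.23300

R = (4·T_{6} − T_3) / 3 = (4·3.2682 − 3.3738)/3 = (9.6990)/3 = 3.23300.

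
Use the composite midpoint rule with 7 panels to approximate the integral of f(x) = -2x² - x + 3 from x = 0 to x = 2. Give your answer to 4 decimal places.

-1.3061

h = (2 − 0)/7 = 0.285714.
Midpoints m₁,…,m₇ = 0.142857, 0.428571, 0.714286, 1, 1.285714, 1.571429, 1.857143.
f(m₁)=2.816327, f(m₂)=2.204082, f(m₃)=1.265306, f(m₄)=0, f(m₅)=-1.591837, f(m₆)=-3.510204, f(m₇)=-5.755102.
h·[f(m₁) + f(m₂) + f(m₃) + f(m₄) + f(m₅) + f(m₆) + f(m₇)] = 0.285714·(-4.571429) = -1.3061.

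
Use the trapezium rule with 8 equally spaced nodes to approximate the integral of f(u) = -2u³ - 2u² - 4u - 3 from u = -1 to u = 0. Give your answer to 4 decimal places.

h = (0 − (-1))/7 = 0.142857.
Nodes u₀,…,u₇ = -1, -0.857143, -0.714286, -0.571429, -0.428571, -0.285714, -0.142857, 0.
f(u) = -2u³ - 2u² - 4u - 3: f₀=1, f₁=0.218659, f₂=-0.434402, f₃=-0.994169, f₄=-1.495627, f₅=-1.973761, f₆=-2.463557, f₇=-3.
(h/2)·[f₀ + 2f₁ + 2f₂ + 2f₃ + 2f₄ + 2f₅ + 2f₆ + f₇] = 0.071429·(-16.285714) = -1.1633.

-1.1633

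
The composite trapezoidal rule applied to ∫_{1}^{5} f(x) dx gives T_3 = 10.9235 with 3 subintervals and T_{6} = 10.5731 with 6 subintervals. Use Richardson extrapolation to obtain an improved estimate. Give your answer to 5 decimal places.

R = (4·T_{6} − T_3) / 3 = (4·10.5731 − 10.9235)/3 = (31.3689)/3 = 10.45630.

10.45630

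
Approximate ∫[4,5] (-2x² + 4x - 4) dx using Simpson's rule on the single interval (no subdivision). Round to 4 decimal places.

-26.6667

S = (b−a)/6 · [f(4) + 4f(4.5) + f(5)] = 0.166667·[(-20) + 4·(-26.5) + (-34)] = -26.6667.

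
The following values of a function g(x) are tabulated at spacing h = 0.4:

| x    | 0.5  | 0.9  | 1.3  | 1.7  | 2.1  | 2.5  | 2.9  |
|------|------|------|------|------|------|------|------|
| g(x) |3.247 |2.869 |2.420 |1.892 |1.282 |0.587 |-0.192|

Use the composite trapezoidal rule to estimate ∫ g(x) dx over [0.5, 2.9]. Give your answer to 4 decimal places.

h = 0.4, n = 6.
(h/2)·[y₀ + 2y₁ + 2y₂ + 2y₃ + 2y₄ + 2y₅ + y₆] = 0.2·(21.155) = 4.2310.

4.2310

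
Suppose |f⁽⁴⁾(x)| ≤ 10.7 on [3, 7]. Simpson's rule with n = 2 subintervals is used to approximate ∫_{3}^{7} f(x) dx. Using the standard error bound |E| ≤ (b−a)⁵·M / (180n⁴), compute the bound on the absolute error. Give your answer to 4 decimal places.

|E| ≤ (4)⁵·10.7 / (180·2⁴) = 10956.8/2880 = 3.8044.

3.8044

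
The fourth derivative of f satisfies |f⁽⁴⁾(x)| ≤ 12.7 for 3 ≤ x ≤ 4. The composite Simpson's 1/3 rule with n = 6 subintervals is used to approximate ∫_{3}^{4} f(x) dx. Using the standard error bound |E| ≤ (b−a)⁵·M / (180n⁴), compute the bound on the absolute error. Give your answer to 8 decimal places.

0.00005444

|E| ≤ (1)⁵·12.7 / (180·6⁴) = 12.7/233280 = 0.00005444.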